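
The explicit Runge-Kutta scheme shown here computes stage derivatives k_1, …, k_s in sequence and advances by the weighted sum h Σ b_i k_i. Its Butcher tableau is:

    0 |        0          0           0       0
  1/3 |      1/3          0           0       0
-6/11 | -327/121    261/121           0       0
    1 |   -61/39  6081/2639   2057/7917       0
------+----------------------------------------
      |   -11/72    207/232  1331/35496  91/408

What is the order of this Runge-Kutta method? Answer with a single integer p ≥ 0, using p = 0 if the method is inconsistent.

b = (-11/72, 207/232, 1331/35496, 91/408)
c = (0, 1/3, -6/11, 1)
Ac = (0, 0, 87/121, 57/91)
Σ b_i: (-11/72)·1 + 207/232·1 + 1331/35496·1 + 91/408·1 = 1 ✓
b·c: 207/232·1/3 + 1331/35496·(-6/11) + 91/408·1 = 1/2 ✓
b·c²: 207/232·1/9 + 1331/35496·36/121 + 91/408·1 = 1/3 ✓
b·Ac: 1331/35496·87/121 + 91/408·57/91 = 1/6 ✓
b·c³: 207/232·1/27 + 1331/35496·(-216/1331) + 91/408·1 = 1/4 ✓
b·(c∘Ac): 1331/35496·(-522/1331) + 91/408·57/91 = 1/8 ✓
b·Ac²: 1331/35496·29/121 + 91/408·1/3 = 1/12 ✓
b·A²c: 91/408·17/91 = 1/24 ✓; 4 stages ⇒ order 4.

4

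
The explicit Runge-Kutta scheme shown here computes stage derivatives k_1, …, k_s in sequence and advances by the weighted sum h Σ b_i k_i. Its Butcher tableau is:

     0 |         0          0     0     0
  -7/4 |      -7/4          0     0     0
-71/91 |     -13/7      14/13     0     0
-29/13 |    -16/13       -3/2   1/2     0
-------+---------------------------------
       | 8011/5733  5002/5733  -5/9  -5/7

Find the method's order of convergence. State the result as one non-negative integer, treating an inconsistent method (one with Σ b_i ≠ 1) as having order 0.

b = (8011/5733, 5002/5733, -5/9, -5/7)
c = (0, -7/4, -71/91, -29/13)
Ac = (0, 0, -49/26, 1627/728)
Σ b_i: 8011/5733·1 + 5002/5733·1 + (-5/9)·1 + (-5/7)·1 = 1 ✓
b·c: 5002/5733·(-7/4) + (-5/9)·(-71/91) + (-5/7)·(-29/13) = 1/2 ✓
b·c²: 5002/5733·49/16 + (-5/9)·5041/8281 + (-5/7)·841/169 = -727823/596232 ≠ 1/3 ⇒ order 2.
b·Ac: (-5/9)·(-49/26) + (-5/7)·1627/728 = -25195/45864 ≠ 1/6

2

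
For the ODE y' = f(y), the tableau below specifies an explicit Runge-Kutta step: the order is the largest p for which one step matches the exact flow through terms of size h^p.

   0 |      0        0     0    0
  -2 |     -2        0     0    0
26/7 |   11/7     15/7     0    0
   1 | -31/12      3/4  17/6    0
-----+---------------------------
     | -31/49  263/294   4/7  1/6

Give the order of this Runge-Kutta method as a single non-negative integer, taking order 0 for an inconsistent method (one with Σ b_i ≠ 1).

b = (-31/49, 263/294, 4/7, 1/6)
c = (0, -2, 26/7, 1)
Ac = (0, 0, -30/7, 379/42)
Σ b_i: (-31/49)·1 + 263/294·1 + 4/7·1 + 1/6·1 = 1 ✓
b·c: 263/294·(-2) + 4/7·26/7 + 1/6·1 = 1/2 ✓
b·c²: 263/294·4 + 4/7·676/49 + 1/6·1 = 7977/686 ≠ 1/3 ⇒ order 2.
b·Ac: 4/7·(-30/7) + 1/6·379/42 = -1667/1764 ≠ 1/6

2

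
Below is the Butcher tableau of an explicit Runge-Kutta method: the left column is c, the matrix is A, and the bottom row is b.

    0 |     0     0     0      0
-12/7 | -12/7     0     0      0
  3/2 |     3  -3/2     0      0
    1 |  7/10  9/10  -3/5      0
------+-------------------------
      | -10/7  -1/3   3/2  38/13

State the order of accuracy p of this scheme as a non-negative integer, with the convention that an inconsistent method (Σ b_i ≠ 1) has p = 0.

0

b = (-10/7, -1/3, 3/2, 38/13)
c = (0, -12/7, 3/2, 1)
Ac = (0, 0, 18/7, -171/70)
Σ b_i: (-10/7)·1 + (-1/3)·1 + 3/2·1 + 38/13·1 = 1453/546 ≠ 1 ⇒ order 0.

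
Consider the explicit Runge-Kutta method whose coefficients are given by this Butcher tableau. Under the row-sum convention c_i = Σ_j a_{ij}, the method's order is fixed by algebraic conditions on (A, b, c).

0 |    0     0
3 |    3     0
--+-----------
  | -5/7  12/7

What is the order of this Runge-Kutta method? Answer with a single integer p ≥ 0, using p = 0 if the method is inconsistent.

1

b = (-5/7, 12/7)
c = (0, 3)
Σ b_i: (-5/7)·1 + 12/7·1 = 1 ✓
b·c: 12/7·3 = 36/7 ≠ 1/2 ⇒ order 1.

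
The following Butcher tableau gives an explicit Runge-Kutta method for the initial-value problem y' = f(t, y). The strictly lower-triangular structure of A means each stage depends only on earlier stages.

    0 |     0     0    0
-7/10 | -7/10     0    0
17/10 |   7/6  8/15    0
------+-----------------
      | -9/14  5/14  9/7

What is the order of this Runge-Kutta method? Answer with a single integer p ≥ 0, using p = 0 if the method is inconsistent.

b = (-9/14, 5/14, 9/7)
c = (0, -7/10, 17/10)
Ac = (0, 0, -28/75)
Σ b_i: (-9/14)·1 + 5/14·1 + 9/7·1 = 1 ✓
b·c: 5/14·(-7/10) + 9/7·17/10 = 271/140 ≠ 1/2 ⇒ order 1.

1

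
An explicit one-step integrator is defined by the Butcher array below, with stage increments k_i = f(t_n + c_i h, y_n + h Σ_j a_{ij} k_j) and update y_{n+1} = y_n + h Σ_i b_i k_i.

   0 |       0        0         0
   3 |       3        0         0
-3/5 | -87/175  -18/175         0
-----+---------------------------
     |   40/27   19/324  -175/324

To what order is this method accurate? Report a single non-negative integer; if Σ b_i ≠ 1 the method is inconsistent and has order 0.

b = (40/27, 19/324, -175/324)
c = (0, 3, -3/5)
Ac = (0, 0, -54/175)
Σ b_i: 40/27·1 + 19/324·1 + (-175/324)·1 = 1 ✓
b·c: 19/324·3 + (-175/324)·(-3/5) = 1/2 ✓
b·c²: 19/324·9 + (-175/324)·9/25 = 1/3 ✓
b·Ac: (-175/324)·(-54/175) = 1/6 ✓; 3 stages ⇒ order 3.

3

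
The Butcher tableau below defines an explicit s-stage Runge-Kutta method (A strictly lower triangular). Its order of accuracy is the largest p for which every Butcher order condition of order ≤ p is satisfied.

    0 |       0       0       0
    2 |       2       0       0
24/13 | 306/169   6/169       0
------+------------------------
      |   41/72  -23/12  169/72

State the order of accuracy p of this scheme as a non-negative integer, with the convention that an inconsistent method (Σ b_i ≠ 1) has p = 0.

b = (41/72, -23/12, 169/72)
c = (0, 2, 24/13)
Ac = (0, 0, 12/169)
Σ b_i: 41/72·1 + (-23/12)·1 + 169/72·1 = 1 ✓
b·c: (-23/12)·2 + 169/72·24/13 = 1/2 ✓
b·c²: (-23/12)·4 + 169/72·576/169 = 1/3 ✓
b·Ac: 169/72·12/169 = 1/6 ✓; 3 stages ⇒ order 3.

3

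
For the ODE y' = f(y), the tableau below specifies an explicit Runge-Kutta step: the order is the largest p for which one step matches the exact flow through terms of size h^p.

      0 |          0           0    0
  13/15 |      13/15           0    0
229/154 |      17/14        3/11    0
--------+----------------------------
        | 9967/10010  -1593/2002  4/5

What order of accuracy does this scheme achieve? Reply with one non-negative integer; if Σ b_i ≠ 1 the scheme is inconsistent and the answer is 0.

2

b = (9967/10010, -1593/2002, 4/5)
c = (0, 13/15, 229/154)
Ac = (0, 0, 13/55)
Σ b_i: 9967/10010·1 + (-1593/2002)·1 + 4/5·1 = 1 ✓
b·c: (-1593/2002)·13/15 + 4/5·229/154 = 1/2 ✓
b·c²: (-1593/2002)·169/225 + 4/5·52441/23716 = 347233/296450 ≠ 1/3 ⇒ order 2.
b·Ac: 4/5·13/55 = 52/275 ≠ 1/6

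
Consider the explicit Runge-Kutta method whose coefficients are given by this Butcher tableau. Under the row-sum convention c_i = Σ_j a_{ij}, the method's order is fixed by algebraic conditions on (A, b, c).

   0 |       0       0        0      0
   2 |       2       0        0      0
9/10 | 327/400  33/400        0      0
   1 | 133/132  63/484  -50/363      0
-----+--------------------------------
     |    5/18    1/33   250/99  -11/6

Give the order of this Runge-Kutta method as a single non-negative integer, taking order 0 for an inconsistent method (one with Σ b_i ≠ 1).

b = (5/18, 1/33, 250/99, -11/6)
c = (0, 2, 9/10, 1)
Ac = (0, 0, 33/200, 3/22)
Σ b_i: 5/18·1 + 1/33·1 + 250/99·1 + (-11/6)·1 = 1 ✓
b·c: 1/33·2 + 250/99·9/10 + (-11/6)·1 = 1/2 ✓
b·c²: 1/33·4 + 250/99·81/100 + (-11/6)·1 = 1/3 ✓
b·Ac: 250/99·33/200 + (-11/6)·3/22 = 1/6 ✓
b·c³: 1/33·8 + 250/99·729/1000 + (-11/6)·1 = 1/4 ✓
b·(c∘Ac): 250/99·297/2000 + (-11/6)·3/22 = 1/8 ✓
b·Ac²: 250/99·33/100 + (-11/6)·9/22 = 1/12 ✓
b·A²c: (-11/6)·(-1/44) = 1/24 ✓; 4 stages ⇒ order 4.

4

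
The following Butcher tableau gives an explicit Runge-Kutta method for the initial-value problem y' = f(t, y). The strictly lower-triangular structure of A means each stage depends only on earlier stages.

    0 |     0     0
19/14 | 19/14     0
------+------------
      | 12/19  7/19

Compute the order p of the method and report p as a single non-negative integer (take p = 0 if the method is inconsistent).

b = (12/19, 7/19)
c = (0, 19/14)
Σ b_i: 12/19·1 + 7/19·1 = 1 ✓
b·c: 7/19·19/14 = 1/2 ✓; 2 stages ⇒ order 2.

2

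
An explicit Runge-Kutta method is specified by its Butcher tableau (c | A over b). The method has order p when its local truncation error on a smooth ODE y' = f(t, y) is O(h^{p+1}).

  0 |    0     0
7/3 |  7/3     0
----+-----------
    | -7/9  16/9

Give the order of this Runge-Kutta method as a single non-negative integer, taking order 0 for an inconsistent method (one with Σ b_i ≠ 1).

b = (-7/9, 16/9)
c = (0, 7/3)
Σ b_i: (-7/9)·1 + 16/9·1 = 1 ✓
b·c: 16/9·7/3 = 112/27 ≠ 1/2 ⇒ order 1.

1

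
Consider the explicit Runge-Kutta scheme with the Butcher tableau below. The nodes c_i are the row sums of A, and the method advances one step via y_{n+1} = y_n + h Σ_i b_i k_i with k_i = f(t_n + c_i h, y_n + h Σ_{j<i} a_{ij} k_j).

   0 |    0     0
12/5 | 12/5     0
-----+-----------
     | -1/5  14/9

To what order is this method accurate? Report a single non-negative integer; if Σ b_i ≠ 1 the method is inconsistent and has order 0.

b = (-1/5, 14/9)
c = (0, 12/5)
Σ b_i: (-1/5)·1 + 14/9·1 = 61/45 ≠ 1 ⇒ order 0.

0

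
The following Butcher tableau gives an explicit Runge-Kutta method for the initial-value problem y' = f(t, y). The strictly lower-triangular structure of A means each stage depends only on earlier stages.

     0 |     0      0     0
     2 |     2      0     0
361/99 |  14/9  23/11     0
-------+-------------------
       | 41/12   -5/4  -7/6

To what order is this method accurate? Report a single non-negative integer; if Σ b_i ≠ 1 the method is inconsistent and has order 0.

b = (41/12, -5/4, -7/6)
c = (0, 2, 361/99)
Ac = (0, 0, 46/11)
Σ b_i: 41/12·1 + (-5/4)·1 + (-7/6)·1 = 1 ✓
b·c: (-5/4)·2 + (-7/6)·361/99 = -2006/297 ≠ 1/2 ⇒ order 1.

1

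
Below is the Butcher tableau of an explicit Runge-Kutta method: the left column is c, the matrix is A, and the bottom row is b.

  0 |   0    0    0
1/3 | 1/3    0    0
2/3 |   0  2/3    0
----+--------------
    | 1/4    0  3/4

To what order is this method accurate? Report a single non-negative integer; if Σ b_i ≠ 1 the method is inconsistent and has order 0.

3

b = (1/4, 0, 3/4)
c = (0, 1/3, 2/3)
Ac = (0, 0, 2/9)
Σ b_i: 1/4·1 + 3/4·1 = 1 ✓
b·c: 3/4·2/3 = 1/2 ✓
b·c²: 3/4·4/9 = 1/3 ✓
b·Ac: 3/4·2/9 = 1/6 ✓; 3 stages ⇒ order 3.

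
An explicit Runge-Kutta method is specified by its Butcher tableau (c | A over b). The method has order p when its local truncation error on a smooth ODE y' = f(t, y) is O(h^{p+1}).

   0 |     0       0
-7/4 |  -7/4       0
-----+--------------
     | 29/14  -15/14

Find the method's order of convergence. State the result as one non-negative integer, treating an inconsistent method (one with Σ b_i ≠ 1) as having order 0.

1

b = (29/14, -15/14)
c = (0, -7/4)
Σ b_i: 29/14·1 + (-15/14)·1 = 1 ✓
b·c: (-15/14)·(-7/4) = 15/8 ≠ 1/2 ⇒ order 1.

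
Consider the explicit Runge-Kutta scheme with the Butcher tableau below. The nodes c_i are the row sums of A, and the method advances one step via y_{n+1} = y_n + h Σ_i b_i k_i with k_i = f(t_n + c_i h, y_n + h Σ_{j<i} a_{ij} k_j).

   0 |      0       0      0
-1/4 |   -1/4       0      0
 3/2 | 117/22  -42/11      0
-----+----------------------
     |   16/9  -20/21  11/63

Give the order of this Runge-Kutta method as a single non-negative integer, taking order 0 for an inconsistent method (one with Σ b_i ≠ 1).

b = (16/9, -20/21, 11/63)
c = (0, -1/4, 3/2)
Ac = (0, 0, 21/22)
Σ b_i: 16/9·1 + (-20/21)·1 + 11/63·1 = 1 ✓
b·c: (-20/21)·(-1/4) + 11/63·3/2 = 1/2 ✓
b·c²: (-20/21)·1/16 + 11/63·9/4 = 1/3 ✓
b·Ac: 11/63·21/22 = 1/6 ✓; 3 stages ⇒ order 3.

3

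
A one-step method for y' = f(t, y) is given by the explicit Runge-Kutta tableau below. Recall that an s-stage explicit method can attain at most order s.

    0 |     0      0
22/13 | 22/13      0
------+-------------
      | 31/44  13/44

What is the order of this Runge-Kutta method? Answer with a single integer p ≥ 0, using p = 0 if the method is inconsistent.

b = (31/44, 13/44)
c = (0, 22/13)
Σ b_i: 31/44·1 + 13/44·1 = 1 ✓
b·c: 13/44·22/13 = 1/2 ✓; 2 stages ⇒ order 2.

2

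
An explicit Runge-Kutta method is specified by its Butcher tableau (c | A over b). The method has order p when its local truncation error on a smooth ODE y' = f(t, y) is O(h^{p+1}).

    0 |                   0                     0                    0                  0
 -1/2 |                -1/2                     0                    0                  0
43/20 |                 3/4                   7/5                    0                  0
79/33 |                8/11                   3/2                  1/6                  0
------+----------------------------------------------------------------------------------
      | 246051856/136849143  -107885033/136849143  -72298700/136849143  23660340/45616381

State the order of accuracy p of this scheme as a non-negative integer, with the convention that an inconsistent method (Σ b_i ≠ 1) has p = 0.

b = (246051856/136849143, -107885033/136849143, -72298700/136849143, 23660340/45616381)
c = (0, -1/2, 43/20, 79/33)
Ac = (0, 0, -7/10, -47/120)
Σ b_i: 246051856/136849143·1 + (-107885033/136849143)·1 + (-72298700/136849143)·1 + 23660340/45616381·1 = 1 ✓
b·c: (-107885033/136849143)·(-1/2) + (-72298700/136849143)·43/20 + 23660340/45616381·79/33 = 1/2 ✓
b·c²: (-107885033/136849143)·1/4 + (-72298700/136849143)·1849/400 + 23660340/45616381·6241/1089 = 1/3 ✓
b·Ac: (-72298700/136849143)·(-7/10) + 23660340/45616381·(-47/120) = 1/6 ✓
b·c³: (-107885033/136849143)·(-1/8) + (-72298700/136849143)·79507/8000 + 23660340/45616381·493039/35937 = 709581217993/361281737520 ≠ 1/4 ⇒ order 3.
b·(c∘Ac): (-72298700/136849143)·(-301/200) + 23660340/45616381·(-3713/3960) = 42255875/136849143 ≠ 1/8
b·Ac²: (-72298700/136849143)·7/20 + 23660340/45616381·2749/2400 = 2239931933/5473965720 ≠ 1/12
b·A²c: 23660340/45616381·(-7/60) = -2760373/45616381 ≠ 1/24

3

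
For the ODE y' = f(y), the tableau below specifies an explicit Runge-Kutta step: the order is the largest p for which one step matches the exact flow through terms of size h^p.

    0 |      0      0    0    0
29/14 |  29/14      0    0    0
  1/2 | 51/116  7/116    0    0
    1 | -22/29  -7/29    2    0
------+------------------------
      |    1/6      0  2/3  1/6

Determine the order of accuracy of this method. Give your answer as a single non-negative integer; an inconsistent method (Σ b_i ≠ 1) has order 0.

b = (1/6, 0, 2/3, 1/6)
c = (0, 29/14, 1/2, 1)
Ac = (0, 0, 1/8, 1/2)
Σ b_i: 1/6·1 + 2/3·1 + 1/6·1 = 1 ✓
b·c: 2/3·1/2 + 1/6·1 = 1/2 ✓
b·c²: 2/3·1/4 + 1/6·1 = 1/3 ✓
b·Ac: 2/3·1/8 + 1/6·1/2 = 1/6 ✓
b·c³: 2/3·1/8 + 1/6·1 = 1/4 ✓
b·(c∘Ac): 2/3·1/16 + 1/6·1/2 = 1/8 ✓
b·Ac²: 2/3·29/112 + 1/6·(-15/28) = 1/12 ✓
b·A²c: 1/6·1/4 = 1/24 ✓; 4 stages ⇒ order 4.

4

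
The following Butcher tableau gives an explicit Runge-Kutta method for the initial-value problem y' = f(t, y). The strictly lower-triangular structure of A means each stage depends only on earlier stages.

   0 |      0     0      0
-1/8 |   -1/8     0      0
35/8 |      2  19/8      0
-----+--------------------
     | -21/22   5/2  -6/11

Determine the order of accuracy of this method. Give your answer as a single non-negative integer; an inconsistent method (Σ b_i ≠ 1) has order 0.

b = (-21/22, 5/2, -6/11)
c = (0, -1/8, 35/8)
Ac = (0, 0, -19/64)
Σ b_i: (-21/22)·1 + 5/2·1 + (-6/11)·1 = 1 ✓
b·c: 5/2·(-1/8) + (-6/11)·35/8 = -475/176 ≠ 1/2 ⇒ order 1.

1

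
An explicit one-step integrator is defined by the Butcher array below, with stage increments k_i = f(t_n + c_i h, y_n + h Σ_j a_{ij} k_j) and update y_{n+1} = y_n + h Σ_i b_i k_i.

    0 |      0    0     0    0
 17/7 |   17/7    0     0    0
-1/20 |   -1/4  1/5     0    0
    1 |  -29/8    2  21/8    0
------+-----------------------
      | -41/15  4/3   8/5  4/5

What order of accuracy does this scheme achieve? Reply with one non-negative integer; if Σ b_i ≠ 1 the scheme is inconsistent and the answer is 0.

1

b = (-41/15, 4/3, 8/5, 4/5)
c = (0, 17/7, -1/20, 1)
Ac = (0, 0, 17/35, 5293/1120)
Σ b_i: (-41/15)·1 + 4/3·1 + 8/5·1 + 4/5·1 = 1 ✓
b·c: 4/3·17/7 + 8/5·(-1/20) + 4/5·1 = 2078/525 ≠ 1/2 ⇒ order 1.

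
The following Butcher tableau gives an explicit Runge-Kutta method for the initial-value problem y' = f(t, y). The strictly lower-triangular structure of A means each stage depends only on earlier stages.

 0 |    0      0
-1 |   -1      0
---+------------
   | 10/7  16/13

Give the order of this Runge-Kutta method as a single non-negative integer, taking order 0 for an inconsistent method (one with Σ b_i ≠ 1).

b = (10/7, 16/13)
c = (0, -1)
Σ b_i: 10/7·1 + 16/13·1 = 242/91 ≠ 1 ⇒ order 0.

0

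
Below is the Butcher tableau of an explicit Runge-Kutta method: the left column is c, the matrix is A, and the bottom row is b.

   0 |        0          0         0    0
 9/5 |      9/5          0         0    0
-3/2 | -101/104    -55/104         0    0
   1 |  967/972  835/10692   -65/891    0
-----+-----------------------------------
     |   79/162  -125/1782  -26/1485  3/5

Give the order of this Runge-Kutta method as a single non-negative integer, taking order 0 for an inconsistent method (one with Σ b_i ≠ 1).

4

b = (79/162, -125/1782, -26/1485, 3/5)
c = (0, 9/5, -3/2, 1)
Ac = (0, 0, -99/104, 1/4)
Σ b_i: 79/162·1 + (-125/1782)·1 + (-26/1485)·1 + 3/5·1 = 1 ✓
b·c: (-125/1782)·9/5 + (-26/1485)·(-3/2) + 3/5·1 = 1/2 ✓
b·c²: (-125/1782)·81/25 + (-26/1485)·9/4 + 3/5·1 = 1/3 ✓
b·Ac: (-26/1485)·(-99/104) + 3/5·1/4 = 1/6 ✓
b·c³: (-125/1782)·729/125 + (-26/1485)·(-27/8) + 3/5·1 = 1/4 ✓
b·(c∘Ac): (-26/1485)·297/208 + 3/5·1/4 = 1/8 ✓
b·Ac²: (-26/1485)·(-891/520) + 3/5·4/45 = 1/12 ✓
b·A²c: 3/5·5/72 = 1/24 ✓; 4 stages ⇒ order 4.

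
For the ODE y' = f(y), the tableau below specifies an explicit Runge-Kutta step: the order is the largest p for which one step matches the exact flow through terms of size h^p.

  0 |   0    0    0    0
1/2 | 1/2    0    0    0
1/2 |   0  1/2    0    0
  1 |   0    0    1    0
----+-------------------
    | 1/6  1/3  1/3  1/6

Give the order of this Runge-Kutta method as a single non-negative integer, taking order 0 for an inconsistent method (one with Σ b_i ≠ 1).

4

b = (1/6, 1/3, 1/3, 1/6)
c = (0, 1/2, 1/2, 1)
Ac = (0, 0, 1/4, 1/2)
Σ b_i: 1/6·1 + 1/3·1 + 1/3·1 + 1/6·1 = 1 ✓
b·c: 1/3·1/2 + 1/3·1/2 + 1/6·1 = 1/2 ✓
b·c²: 1/3·1/4 + 1/3·1/4 + 1/6·1 = 1/3 ✓
b·Ac: 1/3·1/4 + 1/6·1/2 = 1/6 ✓
b·c³: 1/3·1/8 + 1/3·1/8 + 1/6·1 = 1/4 ✓
b·(c∘Ac): 1/3·1/8 + 1/6·1/2 = 1/8 ✓
b·Ac²: 1/3·1/8 + 1/6·1/4 = 1/12 ✓
b·A²c: 1/6·1/4 = 1/24 ✓; 4 stages ⇒ order 4.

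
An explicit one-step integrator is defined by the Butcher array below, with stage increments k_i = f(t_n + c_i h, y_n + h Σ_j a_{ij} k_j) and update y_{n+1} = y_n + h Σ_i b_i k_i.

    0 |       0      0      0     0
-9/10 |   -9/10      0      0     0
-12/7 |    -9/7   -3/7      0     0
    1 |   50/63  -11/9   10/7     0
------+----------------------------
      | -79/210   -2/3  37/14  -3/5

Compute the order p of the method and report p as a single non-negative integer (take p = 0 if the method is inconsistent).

b = (-79/210, -2/3, 37/14, -3/5)
c = (0, -9/10, -12/7, 1)
Ac = (0, 0, 27/70, -661/490)
Σ b_i: (-79/210)·1 + (-2/3)·1 + 37/14·1 + (-3/5)·1 = 1 ✓
b·c: (-2/3)·(-9/10) + 37/14·(-12/7) + (-3/5)·1 = -222/49 ≠ 1/2 ⇒ order 1.

1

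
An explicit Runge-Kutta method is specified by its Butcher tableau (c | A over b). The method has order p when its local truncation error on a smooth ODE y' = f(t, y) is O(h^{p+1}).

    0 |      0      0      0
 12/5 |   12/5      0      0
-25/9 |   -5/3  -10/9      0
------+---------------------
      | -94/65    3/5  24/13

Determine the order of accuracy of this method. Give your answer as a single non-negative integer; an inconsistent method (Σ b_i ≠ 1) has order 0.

1

b = (-94/65, 3/5, 24/13)
c = (0, 12/5, -25/9)
Ac = (0, 0, -8/3)
Σ b_i: (-94/65)·1 + 3/5·1 + 24/13·1 = 1 ✓
b·c: 3/5·12/5 + 24/13·(-25/9) = -3596/975 ≠ 1/2 ⇒ order 1.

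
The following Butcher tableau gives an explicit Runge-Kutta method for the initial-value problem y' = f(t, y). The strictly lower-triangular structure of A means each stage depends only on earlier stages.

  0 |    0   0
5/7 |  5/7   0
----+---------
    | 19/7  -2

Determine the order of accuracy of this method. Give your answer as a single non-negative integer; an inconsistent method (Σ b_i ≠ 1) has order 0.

0

b = (19/7, -2)
c = (0, 5/7)
Σ b_i: 19/7·1 + (-2)·1 = 5/7 ≠ 1 ⇒ order 0.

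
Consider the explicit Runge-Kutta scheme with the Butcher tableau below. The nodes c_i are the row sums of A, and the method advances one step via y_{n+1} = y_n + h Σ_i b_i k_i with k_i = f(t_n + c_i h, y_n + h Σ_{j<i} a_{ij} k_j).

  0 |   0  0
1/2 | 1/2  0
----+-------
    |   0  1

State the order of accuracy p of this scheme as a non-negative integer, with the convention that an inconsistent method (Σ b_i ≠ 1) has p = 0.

2

b = (0, 1)
c = (0, 1/2)
Σ b_i: 1·1 = 1 ✓
b·c: 1·1/2 = 1/2 ✓; 2 stages ⇒ order 2.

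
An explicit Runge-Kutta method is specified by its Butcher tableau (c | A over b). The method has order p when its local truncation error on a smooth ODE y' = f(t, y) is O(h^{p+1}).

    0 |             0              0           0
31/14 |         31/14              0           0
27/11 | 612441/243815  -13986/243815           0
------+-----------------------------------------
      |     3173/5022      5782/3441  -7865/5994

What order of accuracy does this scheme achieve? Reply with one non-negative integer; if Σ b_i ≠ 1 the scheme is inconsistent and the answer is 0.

b = (3173/5022, 5782/3441, -7865/5994)
c = (0, 31/14, 27/11)
Ac = (0, 0, -999/7865)
Σ b_i: 3173/5022·1 + 5782/3441·1 + (-7865/5994)·1 = 1 ✓
b·c: 5782/3441·31/14 + (-7865/5994)·27/11 = 1/2 ✓
b·c²: 5782/3441·961/196 + (-7865/5994)·729/121 = 1/3 ✓
b·Ac: (-7865/5994)·(-999/7865) = 1/6 ✓; 3 stages ⇒ order 3.

3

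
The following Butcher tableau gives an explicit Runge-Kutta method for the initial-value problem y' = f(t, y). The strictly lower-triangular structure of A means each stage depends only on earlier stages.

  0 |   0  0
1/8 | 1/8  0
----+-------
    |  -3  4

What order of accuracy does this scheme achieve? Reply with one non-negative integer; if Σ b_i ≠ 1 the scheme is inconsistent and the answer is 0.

b = (-3, 4)
c = (0, 1/8)
Σ b_i: (-3)·1 + 4·1 = 1 ✓
b·c: 4·1/8 = 1/2 ✓; 2 stages ⇒ order 2.

2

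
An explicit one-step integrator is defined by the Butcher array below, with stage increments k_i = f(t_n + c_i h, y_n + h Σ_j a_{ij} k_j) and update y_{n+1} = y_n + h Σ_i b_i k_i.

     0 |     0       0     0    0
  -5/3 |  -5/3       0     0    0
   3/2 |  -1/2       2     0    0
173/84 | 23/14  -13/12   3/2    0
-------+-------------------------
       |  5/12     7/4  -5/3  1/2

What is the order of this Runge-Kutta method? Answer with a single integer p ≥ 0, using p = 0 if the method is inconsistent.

1

b = (5/12, 7/4, -5/3, 1/2)
c = (0, -5/3, 3/2, 173/84)
Ac = (0, 0, -10/3, 73/18)
Σ b_i: 5/12·1 + 7/4·1 + (-5/3)·1 + 1/2·1 = 1 ✓
b·c: 7/4·(-5/3) + (-5/3)·3/2 + 1/2·173/84 = -737/168 ≠ 1/2 ⇒ order 1.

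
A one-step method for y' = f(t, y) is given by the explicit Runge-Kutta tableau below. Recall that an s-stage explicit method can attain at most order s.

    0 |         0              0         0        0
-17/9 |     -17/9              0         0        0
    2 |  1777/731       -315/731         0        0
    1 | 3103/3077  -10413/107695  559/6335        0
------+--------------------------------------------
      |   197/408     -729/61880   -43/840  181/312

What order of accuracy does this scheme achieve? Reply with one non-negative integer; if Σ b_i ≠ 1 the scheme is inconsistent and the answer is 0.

4

b = (197/408, -729/61880, -43/840, 181/312)
c = (0, -17/9, 2, 1)
Ac = (0, 0, 35/43, 65/181)
Σ b_i: 197/408·1 + (-729/61880)·1 + (-43/840)·1 + 181/312·1 = 1 ✓
b·c: (-729/61880)·(-17/9) + (-43/840)·2 + 181/312·1 = 1/2 ✓
b·c²: (-729/61880)·289/81 + (-43/840)·4 + 181/312·1 = 1/3 ✓
b·Ac: (-43/840)·35/43 + 181/312·65/181 = 1/6 ✓
b·c³: (-729/61880)·(-4913/729) + (-43/840)·8 + 181/312·1 = 1/4 ✓
b·(c∘Ac): (-43/840)·70/43 + 181/312·65/181 = 1/8 ✓
b·Ac²: (-43/840)·(-595/387) + 181/312·13/1629 = 1/12 ✓
b·A²c: 181/312·13/181 = 1/24 ✓; 4 stages ⇒ order 4.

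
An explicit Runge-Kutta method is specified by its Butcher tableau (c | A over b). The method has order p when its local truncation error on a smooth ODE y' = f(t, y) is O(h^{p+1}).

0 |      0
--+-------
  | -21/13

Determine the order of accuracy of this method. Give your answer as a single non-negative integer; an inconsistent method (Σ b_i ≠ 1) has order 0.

0

b = (-21/13)
c = (0)
Σ b_i: (-21/13)·1 = -21/13 ≠ 1 ⇒ order 0.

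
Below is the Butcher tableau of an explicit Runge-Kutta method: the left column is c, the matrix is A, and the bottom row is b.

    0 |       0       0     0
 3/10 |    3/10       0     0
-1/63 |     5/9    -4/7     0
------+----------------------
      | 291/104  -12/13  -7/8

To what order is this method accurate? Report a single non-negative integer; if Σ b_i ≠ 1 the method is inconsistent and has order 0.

b = (291/104, -12/13, -7/8)
c = (0, 3/10, -1/63)
Ac = (0, 0, -6/35)
Σ b_i: 291/104·1 + (-12/13)·1 + (-7/8)·1 = 1 ✓
b·c: (-12/13)·3/10 + (-7/8)·(-1/63) = -1231/4680 ≠ 1/2 ⇒ order 1.

1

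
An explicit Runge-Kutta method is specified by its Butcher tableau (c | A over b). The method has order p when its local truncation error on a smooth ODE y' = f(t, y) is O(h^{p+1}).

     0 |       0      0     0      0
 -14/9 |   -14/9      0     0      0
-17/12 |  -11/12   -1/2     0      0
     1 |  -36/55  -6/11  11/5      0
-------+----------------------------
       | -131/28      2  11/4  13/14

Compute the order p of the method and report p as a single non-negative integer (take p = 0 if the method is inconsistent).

1

b = (-131/28, 2, 11/4, 13/14)
c = (0, -14/9, -17/12, 1)
Ac = (0, 0, 7/9, -499/220)
Σ b_i: (-131/28)·1 + 2·1 + 11/4·1 + 13/14·1 = 1 ✓
b·c: 2·(-14/9) + 11/4·(-17/12) + 13/14·1 = -6127/1008 ≠ 1/2 ⇒ order 1.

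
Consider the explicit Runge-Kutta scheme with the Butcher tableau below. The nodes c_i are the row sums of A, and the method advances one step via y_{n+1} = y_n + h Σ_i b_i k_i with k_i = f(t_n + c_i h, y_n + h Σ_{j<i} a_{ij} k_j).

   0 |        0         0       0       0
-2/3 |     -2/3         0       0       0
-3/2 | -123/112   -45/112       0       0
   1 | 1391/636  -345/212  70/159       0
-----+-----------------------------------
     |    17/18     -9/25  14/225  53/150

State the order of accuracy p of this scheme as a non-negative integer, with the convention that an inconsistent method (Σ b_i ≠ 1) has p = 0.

b = (17/18, -9/25, 14/225, 53/150)
c = (0, -2/3, -3/2, 1)
Ac = (0, 0, 15/56, 45/106)
Σ b_i: 17/18·1 + (-9/25)·1 + 14/225·1 + 53/150·1 = 1 ✓
b·c: (-9/25)·(-2/3) + 14/225·(-3/2) + 53/150·1 = 1/2 ✓
b·c²: (-9/25)·4/9 + 14/225·9/4 + 53/150·1 = 1/3 ✓
b·Ac: 14/225·15/56 + 53/150·45/106 = 1/6 ✓
b·c³: (-9/25)·(-8/27) + 14/225·(-27/8) + 53/150·1 = 1/4 ✓
b·(c∘Ac): 14/225·(-45/112) + 53/150·45/106 = 1/8 ✓
b·Ac²: 14/225·(-5/28) + 53/150·85/318 = 1/12 ✓
b·A²c: 53/150·25/212 = 1/24 ✓; 4 stages ⇒ order 4.

4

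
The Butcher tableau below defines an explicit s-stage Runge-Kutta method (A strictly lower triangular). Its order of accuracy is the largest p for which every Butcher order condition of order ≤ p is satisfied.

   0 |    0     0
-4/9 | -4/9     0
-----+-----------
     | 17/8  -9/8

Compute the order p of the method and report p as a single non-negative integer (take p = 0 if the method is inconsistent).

2

b = (17/8, -9/8)
c = (0, -4/9)
Σ b_i: 17/8·1 + (-9/8)·1 = 1 ✓
b·c: (-9/8)·(-4/9) = 1/2 ✓; 2 stages ⇒ order 2.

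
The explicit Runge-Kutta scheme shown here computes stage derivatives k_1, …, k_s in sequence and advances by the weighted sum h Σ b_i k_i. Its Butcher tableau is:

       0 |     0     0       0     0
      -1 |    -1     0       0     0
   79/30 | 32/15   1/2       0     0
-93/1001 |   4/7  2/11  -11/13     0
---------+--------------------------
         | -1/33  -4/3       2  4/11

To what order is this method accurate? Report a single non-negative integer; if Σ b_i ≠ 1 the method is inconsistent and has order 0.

b = (-1/33, -4/3, 2, 4/11)
c = (0, -1, 79/30, -93/1001)
Ac = (0, 0, -1/2, -10339/4290)
Σ b_i: (-1/33)·1 + (-4/3)·1 + 2·1 + 4/11·1 = 1 ✓
b·c: (-4/3)·(-1) + 2·79/30 + 4/11·(-93/1001) = 361503/55055 ≠ 1/2 ⇒ order 1.

1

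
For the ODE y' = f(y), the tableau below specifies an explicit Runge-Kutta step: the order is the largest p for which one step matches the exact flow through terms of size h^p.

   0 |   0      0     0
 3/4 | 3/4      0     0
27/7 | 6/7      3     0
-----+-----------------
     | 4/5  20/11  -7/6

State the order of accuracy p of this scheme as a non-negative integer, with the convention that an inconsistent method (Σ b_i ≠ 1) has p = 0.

b = (4/5, 20/11, -7/6)
c = (0, 3/4, 27/7)
Ac = (0, 0, 9/4)
Σ b_i: 4/5·1 + 20/11·1 + (-7/6)·1 = 479/330 ≠ 1 ⇒ order 0.

0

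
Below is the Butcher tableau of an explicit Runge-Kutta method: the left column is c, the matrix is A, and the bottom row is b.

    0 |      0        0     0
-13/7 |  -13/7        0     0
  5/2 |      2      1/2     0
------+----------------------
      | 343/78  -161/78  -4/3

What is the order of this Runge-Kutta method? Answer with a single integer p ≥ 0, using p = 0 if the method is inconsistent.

b = (343/78, -161/78, -4/3)
c = (0, -13/7, 5/2)
Ac = (0, 0, -13/14)
Σ b_i: 343/78·1 + (-161/78)·1 + (-4/3)·1 = 1 ✓
b·c: (-161/78)·(-13/7) + (-4/3)·5/2 = 1/2 ✓
b·c²: (-161/78)·169/49 + (-4/3)·25/4 = -649/42 ≠ 1/3 ⇒ order 2.
b·Ac: (-4/3)·(-13/14) = 26/21 ≠ 1/6

2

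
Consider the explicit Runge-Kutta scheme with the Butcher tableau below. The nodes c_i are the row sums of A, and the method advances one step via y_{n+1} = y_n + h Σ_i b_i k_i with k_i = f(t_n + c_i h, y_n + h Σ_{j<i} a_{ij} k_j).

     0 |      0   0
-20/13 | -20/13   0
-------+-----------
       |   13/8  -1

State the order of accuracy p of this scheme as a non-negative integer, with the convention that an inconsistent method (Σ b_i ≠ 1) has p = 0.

b = (13/8, -1)
c = (0, -20/13)
Σ b_i: 13/8·1 + (-1)·1 = 5/8 ≠ 1 ⇒ order 0.

0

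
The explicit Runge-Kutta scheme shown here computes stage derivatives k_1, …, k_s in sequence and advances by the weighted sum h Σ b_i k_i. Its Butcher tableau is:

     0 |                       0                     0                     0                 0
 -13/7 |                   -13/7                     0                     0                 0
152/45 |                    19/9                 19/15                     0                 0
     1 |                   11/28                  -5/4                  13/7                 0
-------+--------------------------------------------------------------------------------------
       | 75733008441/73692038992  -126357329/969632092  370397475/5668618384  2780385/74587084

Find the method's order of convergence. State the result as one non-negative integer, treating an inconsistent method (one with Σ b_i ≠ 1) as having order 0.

b = (75733008441/73692038992, -126357329/969632092, 370397475/5668618384, 2780385/74587084)
c = (0, -13/7, 152/45, 1)
Ac = (0, 0, -247/105, 1547/180)
Σ b_i: 75733008441/73692038992·1 + (-126357329/969632092)·1 + 370397475/5668618384·1 + 2780385/74587084·1 = 1 ✓
b·c: (-126357329/969632092)·(-13/7) + 370397475/5668618384·152/45 + 2780385/74587084·1 = 1/2 ✓
b·c²: (-126357329/969632092)·169/49 + 370397475/5668618384·23104/2025 + 2780385/74587084·1 = 1/3 ✓
b·Ac: 370397475/5668618384·(-247/105) + 2780385/74587084·1547/180 = 1/6 ✓
b·c³: (-126357329/969632092)·(-2197/343) + 370397475/5668618384·3511808/91125 + 2780385/74587084·1 = 59738314628/17621198595 ≠ 1/4 ⇒ order 3.
b·(c∘Ac): 370397475/5668618384·(-37544/4725) + 2780385/74587084·1547/180 = -13688575/68849616 ≠ 1/8
b·Ac²: 370397475/5668618384·3211/735 + 2780385/74587084·6698731/396900 = 913484129/998772390 ≠ 1/12
b·A²c: 2780385/74587084·(-3211/735) = -2409667/14796628 ≠ 1/24

3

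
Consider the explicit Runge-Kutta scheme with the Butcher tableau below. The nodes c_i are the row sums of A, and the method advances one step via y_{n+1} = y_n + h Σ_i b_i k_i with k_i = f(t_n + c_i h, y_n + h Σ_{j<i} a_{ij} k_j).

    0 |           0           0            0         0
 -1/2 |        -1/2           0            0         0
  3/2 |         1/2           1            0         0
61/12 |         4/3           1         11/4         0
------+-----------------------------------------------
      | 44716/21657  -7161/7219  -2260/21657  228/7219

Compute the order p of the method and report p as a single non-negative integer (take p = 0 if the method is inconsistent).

3

b = (44716/21657, -7161/7219, -2260/21657, 228/7219)
c = (0, -1/2, 3/2, 61/12)
Ac = (0, 0, -1/2, 29/8)
Σ b_i: 44716/21657·1 + (-7161/7219)·1 + (-2260/21657)·1 + 228/7219·1 = 1 ✓
b·c: (-7161/7219)·(-1/2) + (-2260/21657)·3/2 + 228/7219·61/12 = 1/2 ✓
b·c²: (-7161/7219)·1/4 + (-2260/21657)·9/4 + 228/7219·3721/144 = 1/3 ✓
b·Ac: (-2260/21657)·(-1/2) + 228/7219·29/8 = 1/6 ✓
b·c³: (-7161/7219)·(-1/8) + (-2260/21657)·27/8 + 228/7219·226981/1728 = 4075417/1039536 ≠ 1/4 ⇒ order 3.
b·(c∘Ac): (-2260/21657)·(-3/4) + 228/7219·1769/96 = 38131/57752 ≠ 1/8
b·Ac²: (-2260/21657)·1/4 + 228/7219·103/16 = 15353/86628 ≠ 1/12
b·A²c: 228/7219·(-11/8) = -627/14438 ≠ 1/24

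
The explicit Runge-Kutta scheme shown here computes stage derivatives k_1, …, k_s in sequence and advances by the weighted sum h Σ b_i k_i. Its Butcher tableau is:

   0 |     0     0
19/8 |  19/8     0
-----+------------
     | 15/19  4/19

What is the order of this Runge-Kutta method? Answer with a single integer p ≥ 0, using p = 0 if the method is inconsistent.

b = (15/19, 4/19)
c = (0, 19/8)
Σ b_i: 15/19·1 + 4/19·1 = 1 ✓
b·c: 4/19·19/8 = 1/2 ✓; 2 stages ⇒ order 2.

2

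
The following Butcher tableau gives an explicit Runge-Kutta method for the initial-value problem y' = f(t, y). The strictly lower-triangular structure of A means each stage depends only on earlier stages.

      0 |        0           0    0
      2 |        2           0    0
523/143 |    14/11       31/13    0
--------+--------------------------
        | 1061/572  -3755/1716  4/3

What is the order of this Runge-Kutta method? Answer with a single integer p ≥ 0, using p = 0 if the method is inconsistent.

b = (1061/572, -3755/1716, 4/3)
c = (0, 2, 523/143)
Ac = (0, 0, 62/13)
Σ b_i: 1061/572·1 + (-3755/1716)·1 + 4/3·1 = 1 ✓
b·c: (-3755/1716)·2 + 4/3·523/143 = 1/2 ✓
b·c²: (-3755/1716)·4 + 4/3·273529/20449 = 185717/20449 ≠ 1/3 ⇒ order 2.
b·Ac: 4/3·62/13 = 248/39 ≠ 1/6

2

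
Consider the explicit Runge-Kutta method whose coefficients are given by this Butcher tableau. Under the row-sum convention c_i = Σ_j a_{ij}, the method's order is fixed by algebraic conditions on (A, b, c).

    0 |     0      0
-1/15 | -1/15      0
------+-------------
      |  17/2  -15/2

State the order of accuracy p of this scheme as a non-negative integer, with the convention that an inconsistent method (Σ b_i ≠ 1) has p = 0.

b = (17/2, -15/2)
c = (0, -1/15)
Σ b_i: 17/2·1 + (-15/2)·1 = 1 ✓
b·c: (-15/2)·(-1/15) = 1/2 ✓; 2 stages ⇒ order 2.

2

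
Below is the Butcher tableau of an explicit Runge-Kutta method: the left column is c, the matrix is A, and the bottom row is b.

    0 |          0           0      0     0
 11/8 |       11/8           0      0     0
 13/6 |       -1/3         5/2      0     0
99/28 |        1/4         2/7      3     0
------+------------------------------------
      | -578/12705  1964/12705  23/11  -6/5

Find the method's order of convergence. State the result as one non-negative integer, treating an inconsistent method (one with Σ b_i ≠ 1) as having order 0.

b = (-578/12705, 1964/12705, 23/11, -6/5)
c = (0, 11/8, 13/6, 99/28)
Ac = (0, 0, 55/16, 193/28)
Σ b_i: (-578/12705)·1 + 1964/12705·1 + 23/11·1 + (-6/5)·1 = 1 ✓
b·c: 1964/12705·11/8 + 23/11·13/6 + (-6/5)·99/28 = 1/2 ✓
b·c²: 1964/12705·121/64 + 23/11·169/36 + (-6/5)·9801/784 = -1899113/388080 ≠ 1/3 ⇒ order 2.
b·Ac: 23/11·55/16 + (-6/5)·193/28 = -607/560 ≠ 1/6

2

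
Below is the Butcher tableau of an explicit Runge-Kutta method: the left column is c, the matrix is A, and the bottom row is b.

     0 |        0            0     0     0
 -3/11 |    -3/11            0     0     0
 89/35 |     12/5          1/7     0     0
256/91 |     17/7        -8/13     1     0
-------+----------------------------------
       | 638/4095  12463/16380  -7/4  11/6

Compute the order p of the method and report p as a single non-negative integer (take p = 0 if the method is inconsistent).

b = (638/4095, 12463/16380, -7/4, 11/6)
c = (0, -3/11, 89/35, 256/91)
Ac = (0, 0, -3/77, 13567/5005)
Σ b_i: 638/4095·1 + 12463/16380·1 + (-7/4)·1 + 11/6·1 = 1 ✓
b·c: 12463/16380·(-3/11) + (-7/4)·89/35 + 11/6·256/91 = 1/2 ✓
b·c²: 12463/16380·9/121 + (-7/4)·7921/1225 + 11/6·65536/8281 = 4036883/1242150 ≠ 1/3 ⇒ order 2.
b·Ac: (-7/4)·(-3/77) + 11/6·13567/5005 = 302569/60060 ≠ 1/6

2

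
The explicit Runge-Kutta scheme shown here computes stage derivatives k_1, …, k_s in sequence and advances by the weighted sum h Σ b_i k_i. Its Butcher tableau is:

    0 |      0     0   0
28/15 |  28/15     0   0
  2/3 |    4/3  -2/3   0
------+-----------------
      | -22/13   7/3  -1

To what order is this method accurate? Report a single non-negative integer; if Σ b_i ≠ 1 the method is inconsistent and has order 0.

b = (-22/13, 7/3, -1)
c = (0, 28/15, 2/3)
Ac = (0, 0, -56/45)
Σ b_i: (-22/13)·1 + 7/3·1 + (-1)·1 = -14/39 ≠ 1 ⇒ order 0.

0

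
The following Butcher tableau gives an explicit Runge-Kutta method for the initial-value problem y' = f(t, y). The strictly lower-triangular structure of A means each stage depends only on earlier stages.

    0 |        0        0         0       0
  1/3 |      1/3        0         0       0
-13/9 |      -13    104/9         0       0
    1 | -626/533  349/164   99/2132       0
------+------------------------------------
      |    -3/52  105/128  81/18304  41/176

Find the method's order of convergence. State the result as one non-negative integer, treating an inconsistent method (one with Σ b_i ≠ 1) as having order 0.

4

b = (-3/52, 105/128, 81/18304, 41/176)
c = (0, 1/3, -13/9, 1)
Ac = (0, 0, 104/27, 79/123)
Σ b_i: (-3/52)·1 + 105/128·1 + 81/18304·1 + 41/176·1 = 1 ✓
b·c: 105/128·1/3 + 81/18304·(-13/9) + 41/176·1 = 1/2 ✓
b·c²: 105/128·1/9 + 81/18304·169/81 + 41/176·1 = 1/3 ✓
b·Ac: 81/18304·104/27 + 41/176·79/123 = 1/6 ✓
b·c³: 105/128·1/27 + 81/18304·(-2197/729) + 41/176·1 = 1/4 ✓
b·(c∘Ac): 81/18304·(-1352/243) + 41/176·79/123 = 1/8 ✓
b·Ac²: 81/18304·104/81 + 41/176·1/3 = 1/12 ✓
b·A²c: 41/176·22/123 = 1/24 ✓; 4 stages ⇒ order 4.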